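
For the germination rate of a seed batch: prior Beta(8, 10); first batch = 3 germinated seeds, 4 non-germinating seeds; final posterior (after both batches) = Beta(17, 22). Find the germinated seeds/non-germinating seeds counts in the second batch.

Sequential conjugate updates are equivalent to a single update on the pooled data, so total successes = posterior α − prior α and total failures = posterior β − prior β.
Total across both batches: 17−8=9 germinated seeds, 22−10=12 non-germinating seeds.
Subtract the first batch: 9−3=6 germinated seeds and 12−4=8 non-germinating seeds.

6 germinated seeds and 8 non-germinating seeds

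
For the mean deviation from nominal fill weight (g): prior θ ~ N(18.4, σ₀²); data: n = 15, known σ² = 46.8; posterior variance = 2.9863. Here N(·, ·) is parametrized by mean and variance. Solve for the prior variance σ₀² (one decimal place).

Posterior precision equals prior precision plus data precision: 1/σ_n² = 1/σ₀² + n/σ².
So 1/σ₀² = 1/2.9863 − 15/46.8 = 0.334863 − 0.320513 = 0.014350.
Hence σ₀² = 1/0.014350 ≈ 69.7.

σ₀² = 69.7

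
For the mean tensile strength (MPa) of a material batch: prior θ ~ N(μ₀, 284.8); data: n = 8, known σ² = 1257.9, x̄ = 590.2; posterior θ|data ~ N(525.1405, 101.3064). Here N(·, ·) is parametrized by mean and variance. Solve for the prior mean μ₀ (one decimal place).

With known observation variance, the Normal–Normal posterior has precision τ_n = τ₀ + n/σ² and mean μ_n = (τ₀μ₀ + (n/σ²)x̄)/τ_n.
Here τ₀ = 1/284.8 = 0.003511 and τ_data = 8/1257.9 = 0.006360, so τ_n = 0.009871.
Rearranging for μ₀: μ₀ = (μ_n·τ_n − τ_data·x̄)/τ₀ = (525.1405·0.009871 − 0.006360·590.2) / 0.003511 = 1.429990/0.003511 ≈ 407.3.

μ₀ = 407.3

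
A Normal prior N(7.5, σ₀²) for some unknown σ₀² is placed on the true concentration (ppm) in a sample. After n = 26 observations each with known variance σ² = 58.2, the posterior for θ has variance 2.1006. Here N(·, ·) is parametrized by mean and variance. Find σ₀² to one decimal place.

σ₀² = 34.1

Posterior precision equals prior precision plus data precision: 1/σ_n² = 1/σ₀² + n/σ².
So 1/σ₀² = 1/2.1006 − 26/58.2 = 0.476054 − 0.446735 = 0.029319.
Hence σ₀² = 1/0.029319 ≈ 34.1.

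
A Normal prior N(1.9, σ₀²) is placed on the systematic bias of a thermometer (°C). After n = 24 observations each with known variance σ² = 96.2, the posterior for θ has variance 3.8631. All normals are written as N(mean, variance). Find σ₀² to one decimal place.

Posterior precision equals prior precision plus data precision: 1/σ_n² = 1/σ₀² + n/σ².
So 1/σ₀² = 1/3.8631 − 24/96.2 = 0.258859 − 0.249480 = 0.009379.
Hence σ₀² = 1/0.009379 ≈ 106.6.

σ₀² = 106.6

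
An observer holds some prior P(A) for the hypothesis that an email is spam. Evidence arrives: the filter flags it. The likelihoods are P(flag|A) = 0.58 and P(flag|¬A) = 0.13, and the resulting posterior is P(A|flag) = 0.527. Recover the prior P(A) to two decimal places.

P(A) = 0.20

In odds form, posterior odds = prior odds × likelihood ratio, so prior odds = posterior odds ÷ LR.
Posterior odds = 0.527/(1−0.527) = 1.1142. LR = 0.58/0.13 = 4.4615.
Prior odds = 1.1142/4.4615 = 0.2497, so P(A) = 0.2497/(1+0.2497) ≈ 0.20.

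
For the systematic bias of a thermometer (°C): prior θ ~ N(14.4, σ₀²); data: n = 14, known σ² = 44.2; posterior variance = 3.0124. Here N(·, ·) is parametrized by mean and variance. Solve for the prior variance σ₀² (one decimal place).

Posterior precision equals prior precision plus data precision: 1/σ_n² = 1/σ₀² + n/σ².
So 1/σ₀² = 1/3.0124 − 14/44.2 = 0.331961 − 0.316742 = 0.015219.
Hence σ₀² = 1/0.015219 ≈ 65.7.

σ₀² = 65.7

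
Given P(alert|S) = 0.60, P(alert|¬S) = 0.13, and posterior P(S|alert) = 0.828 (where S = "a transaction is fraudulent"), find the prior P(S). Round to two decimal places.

P(S) = 0.51

Bayes' rule in odds form gives O(S|E) = O(S)·[P(E|S)/P(E|¬S)], hence O(S) = O(S|E)/LR.
Posterior odds = 0.828/(1−0.828) = 4.8140. LR = 0.60/0.13 = 4.6154.
Prior odds = 4.8140/4.6154 = 1.0430, so P(S) = 1.0430/(1+1.0430) ≈ 0.51.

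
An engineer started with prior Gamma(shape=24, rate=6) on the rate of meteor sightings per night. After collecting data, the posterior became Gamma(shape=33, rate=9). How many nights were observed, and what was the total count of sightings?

n = 3 nights with total 9 sightings

A Gamma(α, β) prior (rate parametrization) on a Poisson rate with n observations summing to S gives posterior Gamma(α+S, β+n).
Matching: Σxᵢ = 33 − 24 = 9 and n = 9 − 6 = 3.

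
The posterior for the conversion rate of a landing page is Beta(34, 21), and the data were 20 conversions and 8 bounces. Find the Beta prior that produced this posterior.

Beta(14, 13)

A Beta(α, β) prior with s successes and f failures in binomial data gives a Beta(α+s, β+f) posterior.
Subtract the data counts: 34−20=14, 21−8=13.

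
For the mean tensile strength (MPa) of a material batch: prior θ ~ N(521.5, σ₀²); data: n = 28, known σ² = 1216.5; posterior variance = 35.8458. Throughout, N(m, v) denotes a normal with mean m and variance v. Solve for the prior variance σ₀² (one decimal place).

σ₀² = 204.9

For the Normal–Normal model with known σ², precisions add: τ_n = τ₀ + n/σ².
So 1/σ₀² = 1/35.8458 − 28/1216.5 = 0.027897 − 0.023017 = 0.004880.
Hence σ₀² = 1/0.004880 ≈ 204.9.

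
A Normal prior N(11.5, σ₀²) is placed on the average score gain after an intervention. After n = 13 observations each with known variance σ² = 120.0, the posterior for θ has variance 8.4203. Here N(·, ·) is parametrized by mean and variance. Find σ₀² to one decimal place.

σ₀² = 95.9

Posterior precision equals prior precision plus data precision: 1/σ_n² = 1/σ₀² + n/σ².
So 1/σ₀² = 1/8.4203 − 13/120.0 = 0.118761 − 0.108333 = 0.010428.
Hence σ₀² = 1/0.010428 ≈ 95.9.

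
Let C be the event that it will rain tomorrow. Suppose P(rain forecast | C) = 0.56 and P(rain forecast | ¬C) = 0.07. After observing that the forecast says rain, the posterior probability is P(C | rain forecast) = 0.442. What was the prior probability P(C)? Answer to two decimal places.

P(C) = 0.09

Bayes' rule in odds form gives O(C|E) = O(C)·[P(E|C)/P(E|¬C)], hence O(C) = O(C|E)/LR.
Posterior odds = 0.442/(1−0.442) = 0.7921. LR = 0.56/0.07 = 8.0000.
Prior odds = 0.7921/8.0000 = 0.0990, so P(C) = 0.0990/(1+0.0990) ≈ 0.09.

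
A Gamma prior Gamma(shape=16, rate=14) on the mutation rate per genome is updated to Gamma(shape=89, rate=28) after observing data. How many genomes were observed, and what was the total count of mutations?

n = 14 genomes with total 73 mutations

Gamma–Poisson conjugacy: posterior shape = α + Σxᵢ, posterior rate = β + n.
Matching: Σxᵢ = 89 − 16 = 73 and n = 28 − 14 = 14.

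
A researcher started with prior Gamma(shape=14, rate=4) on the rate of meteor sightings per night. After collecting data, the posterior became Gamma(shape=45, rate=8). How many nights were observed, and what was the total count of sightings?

A Gamma(α, β) prior (rate parametrization) on a Poisson rate with n observations summing to S gives posterior Gamma(α+S, β+n).
Matching: Σxᵢ = 45 − 14 = 31 and n = 8 − 4 = 4.

n = 4 nights with total 31 sightings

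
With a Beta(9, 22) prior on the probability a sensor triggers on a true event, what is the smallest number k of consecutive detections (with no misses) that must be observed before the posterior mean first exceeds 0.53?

k = 16

After k detections and 0 misses the posterior is Beta(9+k, 22), with mean (9+k)/(9+22+k).
Set (9+k)/(31+k) > 0.53 and solve: k > (0.53·31 − 9)/(1 − 0.53) = 15.809.
The smallest integer exceeding 15.809 is 16, and checking k=16: (25)/(47) = 0.5319 > 0.53.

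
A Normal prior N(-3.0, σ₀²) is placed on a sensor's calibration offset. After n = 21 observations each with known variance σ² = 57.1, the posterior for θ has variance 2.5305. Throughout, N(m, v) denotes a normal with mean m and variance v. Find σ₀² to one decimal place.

σ₀² = 36.5

For the Normal–Normal model with known σ², precisions add: τ_n = τ₀ + n/σ².
So 1/σ₀² = 1/2.5305 − 21/57.1 = 0.395179 − 0.367776 = 0.027403.
Hence σ₀² = 1/0.027403 ≈ 36.5.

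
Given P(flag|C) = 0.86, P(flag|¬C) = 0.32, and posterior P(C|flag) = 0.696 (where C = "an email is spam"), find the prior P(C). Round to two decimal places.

P(C) = 0.46

Bayes' rule in odds form gives O(C|E) = O(C)·[P(E|C)/P(E|¬C)], hence O(C) = O(C|E)/LR.
Posterior odds = 0.696/(1−0.696) = 2.2895. LR = 0.86/0.32 = 2.6875.
Prior odds = 2.2895/2.6875 = 0.8519, so P(C) = 0.8519/(1+0.8519) ≈ 0.46.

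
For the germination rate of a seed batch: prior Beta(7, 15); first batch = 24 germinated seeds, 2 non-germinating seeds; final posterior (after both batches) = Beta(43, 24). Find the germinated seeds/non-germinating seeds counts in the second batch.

Sequential conjugate updates are equivalent to a single update on the pooled data, so total successes = posterior α − prior α and total failures = posterior β − prior β.
Total across both batches: 43−7=36 germinated seeds, 24−15=9 non-germinating seeds.
Subtract the first batch: 36−24=12 germinated seeds and 9−2=7 non-germinating seeds.

12 germinated seeds and 7 non-germinating seeds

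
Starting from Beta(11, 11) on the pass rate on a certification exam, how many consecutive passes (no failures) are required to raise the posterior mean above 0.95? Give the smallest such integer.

k = 199

After k passes and 0 failures the posterior is Beta(11+k, 11), with mean (11+k)/(11+11+k).
Set (11+k)/(22+k) > 0.95 and solve: k > (0.95·22 − 11)/(1 − 0.95) = 198.000.
The smallest integer exceeding 198.000 is 199.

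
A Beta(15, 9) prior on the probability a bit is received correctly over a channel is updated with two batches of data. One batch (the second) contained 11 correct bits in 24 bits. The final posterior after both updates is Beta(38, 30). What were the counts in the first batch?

Because Beta–binomial updating is additive in the counts, the combined data contributed (α_post−α_prior, β_post−β_prior) successes and failures.
Total across both batches: 38−15=23 correct bits, 30−9=21 errors.
Subtract the second batch: 23−11=12 correct bits and 21−13=8 errors.

12 correct bits and 8 errors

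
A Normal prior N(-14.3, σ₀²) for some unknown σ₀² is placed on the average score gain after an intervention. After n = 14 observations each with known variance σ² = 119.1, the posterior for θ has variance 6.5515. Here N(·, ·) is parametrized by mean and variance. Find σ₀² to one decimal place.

Posterior precision equals prior precision plus data precision: 1/σ_n² = 1/σ₀² + n/σ².
So 1/σ₀² = 1/6.5515 − 14/119.1 = 0.152637 − 0.117548 = 0.035089.
Hence σ₀² = 1/0.035089 ≈ 28.5.

σ₀² = 28.5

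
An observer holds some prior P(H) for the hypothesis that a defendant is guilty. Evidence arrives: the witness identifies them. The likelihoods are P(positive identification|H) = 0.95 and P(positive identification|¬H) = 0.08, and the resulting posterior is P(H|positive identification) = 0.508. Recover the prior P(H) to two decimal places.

Bayes' rule in odds form gives O(H|E) = O(H)·[P(E|H)/P(E|¬H)], hence O(H) = O(H|E)/LR.
Posterior odds = 0.508/(1−0.508) = 1.0325. LR = 0.95/0.08 = 11.8750.
Prior odds = 1.0325/11.8750 = 0.0869, so P(H) = 0.0869/(1+0.0869) ≈ 0.08.

P(H) = 0.08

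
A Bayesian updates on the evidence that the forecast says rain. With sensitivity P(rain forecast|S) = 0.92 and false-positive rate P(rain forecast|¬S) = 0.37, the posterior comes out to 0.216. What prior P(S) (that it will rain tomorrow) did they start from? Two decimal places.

P(S) = 0.10

In odds form, posterior odds = prior odds × likelihood ratio, so prior odds = posterior odds ÷ LR.
Posterior odds = 0.216/(1−0.216) = 0.2755. LR = 0.92/0.37 = 2.4865.
Prior odds = 0.2755/2.4865 = 0.1108, so P(S) = 0.1108/(1+0.1108) ≈ 0.10.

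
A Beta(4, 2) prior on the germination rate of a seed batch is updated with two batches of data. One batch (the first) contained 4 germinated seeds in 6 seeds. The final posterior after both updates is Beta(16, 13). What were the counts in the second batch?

Sequential conjugate updates are equivalent to a single update on the pooled data, so total successes = posterior α − prior α and total failures = posterior β − prior β.
Total across both batches: 16−4=12 germinated seeds, 13−2=11 non-germinating seeds.
Subtract the first batch: 12−4=8 germinated seeds and 11−2=9 non-germinating seeds.

8 germinated seeds and 9 non-germinating seeds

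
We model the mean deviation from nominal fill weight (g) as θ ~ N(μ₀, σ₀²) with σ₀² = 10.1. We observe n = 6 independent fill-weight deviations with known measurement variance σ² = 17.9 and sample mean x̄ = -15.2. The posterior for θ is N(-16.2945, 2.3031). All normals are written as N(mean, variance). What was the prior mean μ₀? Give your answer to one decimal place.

μ₀ = -20.0

With known observation variance, the Normal–Normal posterior has precision τ_n = τ₀ + n/σ² and mean μ_n = (τ₀μ₀ + (n/σ²)x̄)/τ_n.
Here τ₀ = 1/10.1 = 0.099010 and τ_data = 6/17.9 = 0.335196, so τ_n = 0.434206.
Rearranging for μ₀: μ₀ = (μ_n·τ_n − τ_data·x̄)/τ₀ = (-16.2945·0.434206 − 0.335196·-15.2) / 0.099010 = -1.980190/0.099010 ≈ -20.0.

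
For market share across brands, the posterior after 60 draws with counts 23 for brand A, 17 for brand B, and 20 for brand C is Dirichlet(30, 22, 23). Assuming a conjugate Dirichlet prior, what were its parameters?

Dirichlet(7, 5, 3)

For a Dirichlet(α) prior with multinomial counts c, the posterior is Dirichlet(α + c) componentwise.
Subtract each count from the matching posterior parameter: 30−23=7, 22−17=5, 23−20=3.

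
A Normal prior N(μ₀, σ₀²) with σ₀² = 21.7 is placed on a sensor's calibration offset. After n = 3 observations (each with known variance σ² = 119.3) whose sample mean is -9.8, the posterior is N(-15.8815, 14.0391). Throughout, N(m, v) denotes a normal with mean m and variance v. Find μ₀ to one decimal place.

μ₀ = -19.2

The posterior mean is a precision-weighted average: μ_n = (τ₀μ₀ + τ_data·x̄)/(τ₀+τ_data), with τ₀=1/σ₀² and τ_data=n/σ².
Here τ₀ = 1/21.7 = 0.046083 and τ_data = 3/119.3 = 0.025147, so τ_n = 0.071230.
Rearranging for μ₀: μ₀ = (μ_n·τ_n − τ_data·x̄)/τ₀ = (-15.8815·0.071230 − 0.025147·-9.8) / 0.046083 = -0.884799/0.046083 ≈ -19.2.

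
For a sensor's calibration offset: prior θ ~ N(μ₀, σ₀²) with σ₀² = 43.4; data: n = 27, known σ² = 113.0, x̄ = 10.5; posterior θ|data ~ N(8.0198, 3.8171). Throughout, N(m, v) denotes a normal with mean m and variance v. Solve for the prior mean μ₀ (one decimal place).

μ₀ = -17.7

With known observation variance, the Normal–Normal posterior has precision τ_n = τ₀ + n/σ² and mean μ_n = (τ₀μ₀ + (n/σ²)x̄)/τ_n.
Here τ₀ = 1/43.4 = 0.023041 and τ_data = 27/113.0 = 0.238938, so τ_n = 0.261979.
Rearranging for μ₀: μ₀ = (μ_n·τ_n − τ_data·x̄)/τ₀ = (8.0198·0.261979 − 0.238938·10.5) / 0.023041 = -0.407830/0.023041 ≈ -17.7.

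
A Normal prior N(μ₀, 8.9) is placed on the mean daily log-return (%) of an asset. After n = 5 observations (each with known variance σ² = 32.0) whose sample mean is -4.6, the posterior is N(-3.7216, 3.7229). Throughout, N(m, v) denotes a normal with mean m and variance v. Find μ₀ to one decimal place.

With known observation variance, the Normal–Normal posterior has precision τ_n = τ₀ + n/σ² and mean μ_n = (τ₀μ₀ + (n/σ²)x̄)/τ_n.
Here τ₀ = 1/8.9 = 0.112360 and τ_data = 5/32.0 = 0.156250, so τ_n = 0.268610.
Rearranging for μ₀: μ₀ = (μ_n·τ_n − τ_data·x̄)/τ₀ = (-3.7216·0.268610 − 0.156250·-4.6) / 0.112360 = -0.280909/0.112360 ≈ -2.5.

μ₀ = -2.5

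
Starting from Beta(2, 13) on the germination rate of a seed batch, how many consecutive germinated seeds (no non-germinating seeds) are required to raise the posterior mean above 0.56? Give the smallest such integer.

k = 15

After k germinated seeds and 0 non-germinating seeds the posterior is Beta(2+k, 13), with mean (2+k)/(2+13+k).
Set (2+k)/(15+k) > 0.56 and solve: k > (0.56·15 − 2)/(1 − 0.56) = 14.545.
The smallest integer exceeding 14.545 is 15.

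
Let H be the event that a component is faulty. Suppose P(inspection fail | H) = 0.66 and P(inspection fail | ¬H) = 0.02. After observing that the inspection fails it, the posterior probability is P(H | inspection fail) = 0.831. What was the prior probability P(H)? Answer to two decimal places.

P(H) = 0.13

In odds form, posterior odds = prior odds × likelihood ratio, so prior odds = posterior odds ÷ LR.
Posterior odds = 0.831/(1−0.831) = 4.9172. LR = 0.66/0.02 = 33.0000.
Prior odds = 4.9172/33.0000 = 0.1490, so P(H) = 0.1490/(1+0.1490) ≈ 0.13.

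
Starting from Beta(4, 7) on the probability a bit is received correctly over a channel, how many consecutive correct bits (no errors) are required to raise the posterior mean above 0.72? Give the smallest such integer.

After k correct bits and 0 errors the posterior is Beta(4+k, 7), with mean (4+k)/(4+7+k).
Set (4+k)/(11+k) > 0.72 and solve: k > (0.72·11 − 4)/(1 − 0.72) = 14.000.
The smallest integer exceeding 14.000 is 15, and checking k=15: (19)/(26) = 0.7308 > 0.72.

k = 15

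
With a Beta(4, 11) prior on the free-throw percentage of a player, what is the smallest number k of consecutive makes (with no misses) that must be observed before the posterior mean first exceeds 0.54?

k = 9

After k makes and 0 misses the posterior is Beta(4+k, 11), with mean (4+k)/(4+11+k).
Set (4+k)/(15+k) > 0.54 and solve: k > (0.54·15 − 4)/(1 − 0.54) = 8.913.
The smallest integer exceeding 8.913 is 9.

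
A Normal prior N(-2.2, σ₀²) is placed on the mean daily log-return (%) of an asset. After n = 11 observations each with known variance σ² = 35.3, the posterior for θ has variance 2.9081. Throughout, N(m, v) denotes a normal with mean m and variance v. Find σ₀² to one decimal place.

Posterior precision equals prior precision plus data precision: 1/σ_n² = 1/σ₀² + n/σ².
So 1/σ₀² = 1/2.9081 − 11/35.3 = 0.343867 − 0.311615 = 0.032252.
Hence σ₀² = 1/0.032252 ≈ 31.0.

σ₀² = 31.0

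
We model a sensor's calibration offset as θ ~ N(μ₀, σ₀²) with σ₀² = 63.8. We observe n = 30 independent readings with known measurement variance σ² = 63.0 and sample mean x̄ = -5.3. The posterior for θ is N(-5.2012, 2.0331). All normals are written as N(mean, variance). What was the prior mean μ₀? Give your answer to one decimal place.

μ₀ = -2.2

With known observation variance, the Normal–Normal posterior has precision τ_n = τ₀ + n/σ² and mean μ_n = (τ₀μ₀ + (n/σ²)x̄)/τ_n.
Here τ₀ = 1/63.8 = 0.015674 and τ_data = 30/63.0 = 0.476190, so τ_n = 0.491864.
Rearranging for μ₀: μ₀ = (μ_n·τ_n − τ_data·x̄)/τ₀ = (-5.2012·0.491864 − 0.476190·-5.3) / 0.015674 = -0.034476/0.015674 ≈ -2.2.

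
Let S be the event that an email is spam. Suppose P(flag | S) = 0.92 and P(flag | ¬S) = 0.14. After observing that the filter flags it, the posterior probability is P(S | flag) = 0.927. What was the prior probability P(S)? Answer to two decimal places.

In odds form, posterior odds = prior odds × likelihood ratio, so prior odds = posterior odds ÷ LR.
Posterior odds = 0.927/(1−0.927) = 12.6986. LR = 0.92/0.14 = 6.5714.
Prior odds = 12.6986/6.5714 = 1.9324, so P(S) = 1.9324/(1+1.9324) ≈ 0.66.

P(S) = 0.66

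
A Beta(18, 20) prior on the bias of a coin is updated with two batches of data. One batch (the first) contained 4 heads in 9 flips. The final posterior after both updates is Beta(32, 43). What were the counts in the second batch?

Sequential conjugate updates are equivalent to a single update on the pooled data, so total successes = posterior α − prior α and total failures = posterior β − prior β.
Total across both batches: 32−18=14 heads, 43−20=23 tails.
Subtract the first batch: 14−4=10 heads and 23−5=18 tails.

10 heads and 18 tails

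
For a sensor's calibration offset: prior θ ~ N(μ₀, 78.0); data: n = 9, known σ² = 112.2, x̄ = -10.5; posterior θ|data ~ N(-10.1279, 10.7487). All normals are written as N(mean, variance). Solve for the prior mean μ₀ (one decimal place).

The posterior mean is a precision-weighted average: μ_n = (τ₀μ₀ + τ_data·x̄)/(τ₀+τ_data), with τ₀=1/σ₀² and τ_data=n/σ².
Here τ₀ = 1/78.0 = 0.012821 and τ_data = 9/112.2 = 0.080214, so τ_n = 0.093035.
Rearranging for μ₀: μ₀ = (μ_n·τ_n − τ_data·x̄)/τ₀ = (-10.1279·0.093035 − 0.080214·-10.5) / 0.012821 = -0.100002/0.012821 ≈ -7.8.

μ₀ = -7.8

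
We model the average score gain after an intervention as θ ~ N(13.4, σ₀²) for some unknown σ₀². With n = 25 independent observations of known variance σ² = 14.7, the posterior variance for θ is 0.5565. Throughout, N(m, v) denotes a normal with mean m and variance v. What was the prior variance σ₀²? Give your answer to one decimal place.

σ₀² = 10.4

Posterior precision equals prior precision plus data precision: 1/σ_n² = 1/σ₀² + n/σ².
So 1/σ₀² = 1/0.5565 − 25/14.7 = 1.796945 − 1.700680 = 0.096265.
Hence σ₀² = 1/0.096265 ≈ 10.4.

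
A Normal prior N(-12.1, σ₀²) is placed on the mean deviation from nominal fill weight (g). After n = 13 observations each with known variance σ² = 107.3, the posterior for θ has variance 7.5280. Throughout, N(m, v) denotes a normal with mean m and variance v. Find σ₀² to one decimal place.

σ₀² = 85.6

For the Normal–Normal model with known σ², precisions add: τ_n = τ₀ + n/σ².
So 1/σ₀² = 1/7.5280 − 13/107.3 = 0.132837 − 0.121156 = 0.011681.
Hence σ₀² = 1/0.011681 ≈ 85.6.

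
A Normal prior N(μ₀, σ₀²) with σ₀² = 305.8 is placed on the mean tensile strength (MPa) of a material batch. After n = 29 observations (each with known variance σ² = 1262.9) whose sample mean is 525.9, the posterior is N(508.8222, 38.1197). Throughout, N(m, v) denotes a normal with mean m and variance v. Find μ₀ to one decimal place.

With known observation variance, the Normal–Normal posterior has precision τ_n = τ₀ + n/σ² and mean μ_n = (τ₀μ₀ + (n/σ²)x̄)/τ_n.
Here τ₀ = 1/305.8 = 0.003270 and τ_data = 29/1262.9 = 0.022963, so τ_n = 0.026233.
Rearranging for μ₀: μ₀ = (μ_n·τ_n − τ_data·x̄)/τ₀ = (508.8222·0.026233 − 0.022963·525.9) / 0.003270 = 1.271691/0.003270 ≈ 388.9.

μ₀ = 388.9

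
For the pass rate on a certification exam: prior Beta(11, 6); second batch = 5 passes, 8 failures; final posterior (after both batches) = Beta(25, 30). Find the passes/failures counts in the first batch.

9 passes and 16 failures

Because Beta–binomial updating is additive in the counts, the combined data contributed (α_post−α_prior, β_post−β_prior) successes and failures.
Total across both batches: 25−11=14 passes, 30−6=24 failures.
Subtract the second batch: 14−5=9 passes and 24−8=16 failures.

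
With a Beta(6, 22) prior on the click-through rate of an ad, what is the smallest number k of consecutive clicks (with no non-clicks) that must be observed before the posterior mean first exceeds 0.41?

k = 10

After k clicks and 0 non-clicks the posterior is Beta(6+k, 22), with mean (6+k)/(6+22+k).
Set (6+k)/(28+k) > 0.41 and solve: k > (0.41·28 − 6)/(1 − 0.41) = 9.288.
The smallest integer exceeding 9.288 is 10.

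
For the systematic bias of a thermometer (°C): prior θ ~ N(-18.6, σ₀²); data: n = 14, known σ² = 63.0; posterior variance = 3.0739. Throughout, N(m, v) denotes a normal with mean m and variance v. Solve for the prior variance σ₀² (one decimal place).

σ₀² = 9.7

For the Normal–Normal model with known σ², precisions add: τ_n = τ₀ + n/σ².
So 1/σ₀² = 1/3.0739 − 14/63.0 = 0.325320 − 0.222222 = 0.103098.
Hence σ₀² = 1/0.103098 ≈ 9.7.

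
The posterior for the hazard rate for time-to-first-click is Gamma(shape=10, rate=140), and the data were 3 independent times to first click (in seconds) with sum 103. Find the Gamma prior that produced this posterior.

Gamma(shape=7, rate=37)

Gamma–exponential conjugacy: posterior shape = α + n, posterior rate = β + Σtᵢ.
So α = 10 − 3 = 7 and β = 140 − 103 = 37.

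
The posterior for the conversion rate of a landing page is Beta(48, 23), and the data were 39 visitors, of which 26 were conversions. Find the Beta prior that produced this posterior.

Beta(22, 10)

Under Beta–binomial conjugacy the posterior parameters are (α+s, β+f).
So α = 48 − 26 = 22 and β = 23 − 13 = 10.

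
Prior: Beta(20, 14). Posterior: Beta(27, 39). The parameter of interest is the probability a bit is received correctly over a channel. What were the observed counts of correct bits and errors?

7 correct bits and 25 errors

A Beta(α, β) prior with s successes and f failures in binomial data gives a Beta(α+s, β+f) posterior.
Match parameters: s=27−20=7, f=39−14=25.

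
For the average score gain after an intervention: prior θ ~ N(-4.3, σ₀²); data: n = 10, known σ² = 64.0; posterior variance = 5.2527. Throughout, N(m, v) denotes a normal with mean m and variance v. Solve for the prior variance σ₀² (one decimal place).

σ₀² = 29.3

For the Normal–Normal model with known σ², precisions add: τ_n = τ₀ + n/σ².
So 1/σ₀² = 1/5.2527 − 10/64.0 = 0.190378 − 0.156250 = 0.034128.
Hence σ₀² = 1/0.034128 ≈ 29.3.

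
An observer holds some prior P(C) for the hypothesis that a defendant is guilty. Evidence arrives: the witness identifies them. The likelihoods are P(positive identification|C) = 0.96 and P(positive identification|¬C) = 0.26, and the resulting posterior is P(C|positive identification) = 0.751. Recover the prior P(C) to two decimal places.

In odds form, posterior odds = prior odds × likelihood ratio, so prior odds = posterior odds ÷ LR.
Posterior odds = 0.751/(1−0.751) = 3.0161. LR = 0.96/0.26 = 3.6923.
Prior odds = 3.0161/3.6923 = 0.8169, so P(C) = 0.8169/(1+0.8169) ≈ 0.45.

P(C) = 0.45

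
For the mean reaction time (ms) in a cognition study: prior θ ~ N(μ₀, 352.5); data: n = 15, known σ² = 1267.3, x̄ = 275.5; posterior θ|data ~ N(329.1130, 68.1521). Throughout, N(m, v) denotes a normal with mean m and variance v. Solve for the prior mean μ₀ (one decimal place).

μ₀ = 552.8

With known observation variance, the Normal–Normal posterior has precision τ_n = τ₀ + n/σ² and mean μ_n = (τ₀μ₀ + (n/σ²)x̄)/τ_n.
Here τ₀ = 1/352.5 = 0.002837 and τ_data = 15/1267.3 = 0.011836, so τ_n = 0.014673.
Rearranging for μ₀: μ₀ = (μ_n·τ_n − τ_data·x̄)/τ₀ = (329.1130·0.014673 − 0.011836·275.5) / 0.002837 = 1.568257/0.002837 ≈ 552.8.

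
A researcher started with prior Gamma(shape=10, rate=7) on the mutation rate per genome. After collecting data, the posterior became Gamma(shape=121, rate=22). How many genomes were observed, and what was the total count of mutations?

n = 15 genomes with total 111 mutations

Gamma–Poisson conjugacy: posterior shape = α + Σxᵢ, posterior rate = β + n.
Matching: Σxᵢ = 121 − 10 = 111 and n = 22 − 7 = 15.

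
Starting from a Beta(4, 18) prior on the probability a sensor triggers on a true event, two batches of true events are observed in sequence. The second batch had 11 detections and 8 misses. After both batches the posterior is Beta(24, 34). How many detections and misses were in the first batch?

Because Beta–binomial updating is additive in the counts, the combined data contributed (α_post−α_prior, β_post−β_prior) successes and failures.
Total across both batches: 24−4=20 detections, 34−18=16 misses.
Subtract the second batch: 20−11=9 detections and 16−8=8 misses.

9 detections and 8 misses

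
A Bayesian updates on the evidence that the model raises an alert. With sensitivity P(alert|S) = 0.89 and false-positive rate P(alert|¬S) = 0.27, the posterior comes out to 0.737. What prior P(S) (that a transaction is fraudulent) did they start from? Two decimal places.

In odds form, posterior odds = prior odds × likelihood ratio, so prior odds = posterior odds ÷ LR.
Posterior odds = 0.737/(1−0.737) = 2.8023. LR = 0.89/0.27 = 3.2963.
Prior odds = 2.8023/3.2963 = 0.8501, so P(S) = 0.8501/(1+0.8501) ≈ 0.46.

P(S) = 0.46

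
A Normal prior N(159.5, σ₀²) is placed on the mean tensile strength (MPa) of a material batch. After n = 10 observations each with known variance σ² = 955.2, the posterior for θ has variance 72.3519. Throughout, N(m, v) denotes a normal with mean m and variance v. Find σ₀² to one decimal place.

σ₀² = 298.3

Posterior precision equals prior precision plus data precision: 1/σ_n² = 1/σ₀² + n/σ².
So 1/σ₀² = 1/72.3519 − 10/955.2 = 0.013821 − 0.010469 = 0.003352.
Hence σ₀² = 1/0.003352 ≈ 298.3.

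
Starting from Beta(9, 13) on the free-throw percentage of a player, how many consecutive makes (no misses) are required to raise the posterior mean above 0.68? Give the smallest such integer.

k = 19

After k makes and 0 misses the posterior is Beta(9+k, 13), with mean (9+k)/(9+13+k).
Set (9+k)/(22+k) > 0.68 and solve: k > (0.68·22 − 9)/(1 − 0.68) = 18.625.
The smallest integer exceeding 18.625 is 19.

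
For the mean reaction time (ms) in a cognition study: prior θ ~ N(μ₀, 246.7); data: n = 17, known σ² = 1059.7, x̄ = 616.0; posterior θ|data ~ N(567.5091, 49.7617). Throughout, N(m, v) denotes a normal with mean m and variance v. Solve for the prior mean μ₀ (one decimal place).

μ₀ = 375.6

The posterior mean is a precision-weighted average: μ_n = (τ₀μ₀ + τ_data·x̄)/(τ₀+τ_data), with τ₀=1/σ₀² and τ_data=n/σ².
Here τ₀ = 1/246.7 = 0.004054 and τ_data = 17/1059.7 = 0.016042, so τ_n = 0.020096.
Rearranging for μ₀: μ₀ = (μ_n·τ_n − τ_data·x̄)/τ₀ = (567.5091·0.020096 − 0.016042·616.0) / 0.004054 = 1.522791/0.004054 ≈ 375.6.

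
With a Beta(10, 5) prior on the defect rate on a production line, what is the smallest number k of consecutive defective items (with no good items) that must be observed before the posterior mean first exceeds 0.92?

k = 48

After k defective items and 0 good items the posterior is Beta(10+k, 5), with mean (10+k)/(10+5+k).
Set (10+k)/(15+k) > 0.92 and solve: k > (0.92·15 − 10)/(1 − 0.92) = 47.500.
The smallest integer exceeding 47.500 is 48.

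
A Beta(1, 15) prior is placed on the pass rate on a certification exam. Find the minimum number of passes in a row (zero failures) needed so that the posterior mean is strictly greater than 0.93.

k = 199

After k passes and 0 failures the posterior is Beta(1+k, 15), with mean (1+k)/(1+15+k).
Set (1+k)/(16+k) > 0.93 and solve: k > (0.93·16 − 1)/(1 − 0.93) = 198.286.
The smallest integer exceeding 198.286 is 199.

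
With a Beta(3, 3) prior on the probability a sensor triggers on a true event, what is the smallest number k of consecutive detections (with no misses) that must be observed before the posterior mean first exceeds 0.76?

k = 7

After k detections and 0 misses the posterior is Beta(3+k, 3), with mean (3+k)/(3+3+k).
Set (3+k)/(6+k) > 0.76 and solve: k > (0.76·6 − 3)/(1 − 0.76) = 6.500.
The smallest integer exceeding 6.500 is 7, and checking k=7: (10)/(13) = 0.7692 > 0.76.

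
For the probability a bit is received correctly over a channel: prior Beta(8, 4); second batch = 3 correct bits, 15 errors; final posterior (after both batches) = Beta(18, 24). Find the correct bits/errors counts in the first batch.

Sequential conjugate updates are equivalent to a single update on the pooled data, so total successes = posterior α − prior α and total failures = posterior β − prior β.
Total across both batches: 18−8=10 correct bits, 24−4=20 errors.
Subtract the second batch: 10−3=7 correct bits and 20−15=5 errors.

7 correct bits and 5 errors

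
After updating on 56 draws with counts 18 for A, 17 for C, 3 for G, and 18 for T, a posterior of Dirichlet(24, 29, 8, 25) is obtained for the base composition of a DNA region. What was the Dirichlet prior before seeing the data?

For a Dirichlet(α) prior with multinomial counts c, the posterior is Dirichlet(α + c) componentwise.
Subtract each count from the matching posterior parameter: 24−18=6, 29−17=12, 8−3=5, 25−18=7.

Dirichlet(6, 12, 5, 7)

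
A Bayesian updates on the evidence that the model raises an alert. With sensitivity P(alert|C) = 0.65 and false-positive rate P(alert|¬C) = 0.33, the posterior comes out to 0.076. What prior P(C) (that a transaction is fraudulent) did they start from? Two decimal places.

P(C) = 0.04

In odds form, posterior odds = prior odds × likelihood ratio, so prior odds = posterior odds ÷ LR.
Posterior odds = 0.076/(1−0.076) = 0.0823. LR = 0.65/0.33 = 1.9697.
Prior odds = 0.0823/1.9697 = 0.0418, so P(C) = 0.0418/(1+0.0418) ≈ 0.04.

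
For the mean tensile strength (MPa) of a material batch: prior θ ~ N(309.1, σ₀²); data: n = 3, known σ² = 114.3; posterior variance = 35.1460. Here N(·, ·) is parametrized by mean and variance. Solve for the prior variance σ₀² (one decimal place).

Posterior precision equals prior precision plus data precision: 1/σ_n² = 1/σ₀² + n/σ².
So 1/σ₀² = 1/35.1460 − 3/114.3 = 0.028453 − 0.026247 = 0.002206.
Hence σ₀² = 1/0.002206 ≈ 453.3.

σ₀² = 453.3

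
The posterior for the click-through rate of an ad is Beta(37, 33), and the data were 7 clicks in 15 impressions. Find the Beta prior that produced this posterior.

Beta(30, 25)

A Beta(a, b) prior with s successes and f failures in binomial data gives a Beta(a+s, b+f) posterior.
So a = 37 − 7 = 30 and b = 33 − 8 = 25.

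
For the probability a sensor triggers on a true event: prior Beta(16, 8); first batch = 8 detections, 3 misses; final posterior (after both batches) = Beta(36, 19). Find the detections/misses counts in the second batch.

12 detections and 8 misses

Because Beta–binomial updating is additive in the counts, the combined data contributed (α_post−α_prior, β_post−β_prior) successes and failures.
Total across both batches: 36−16=20 detections, 19−8=11 misses.
Subtract the first batch: 20−8=12 detections and 11−3=8 misses.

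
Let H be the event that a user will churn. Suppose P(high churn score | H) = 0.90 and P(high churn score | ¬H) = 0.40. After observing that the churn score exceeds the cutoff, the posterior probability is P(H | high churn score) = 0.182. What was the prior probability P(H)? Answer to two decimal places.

In odds form, posterior odds = prior odds × likelihood ratio, so prior odds = posterior odds ÷ LR.
Posterior odds = 0.182/(1−0.182) = 0.2225. LR = 0.90/0.40 = 2.2500.
Prior odds = 0.2225/2.2500 = 0.0989, so P(H) = 0.0989/(1+0.0989) ≈ 0.09.

P(H) = 0.09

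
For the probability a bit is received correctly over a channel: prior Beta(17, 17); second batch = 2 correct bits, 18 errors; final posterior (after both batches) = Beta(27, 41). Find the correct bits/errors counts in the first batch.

8 correct bits and 6 errors

Because Beta–binomial updating is additive in the counts, the combined data contributed (α_post−α_prior, β_post−β_prior) successes and failures.
Total across both batches: 27−17=10 correct bits, 41−17=24 errors.
Subtract the second batch: 10−2=8 correct bits and 24−18=6 errors.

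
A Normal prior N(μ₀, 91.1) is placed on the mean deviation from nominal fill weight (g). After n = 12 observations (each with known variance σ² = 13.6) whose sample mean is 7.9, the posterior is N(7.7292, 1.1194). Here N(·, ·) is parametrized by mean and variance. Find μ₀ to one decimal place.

The posterior mean is a precision-weighted average: μ_n = (τ₀μ₀ + τ_data·x̄)/(τ₀+τ_data), with τ₀=1/σ₀² and τ_data=n/σ².
Here τ₀ = 1/91.1 = 0.010977 and τ_data = 12/13.6 = 0.882353, so τ_n = 0.893330.
Rearranging for μ₀: μ₀ = (μ_n·τ_n − τ_data·x̄)/τ₀ = (7.7292·0.893330 − 0.882353·7.9) / 0.010977 = -0.065862/0.010977 ≈ -6.0.

μ₀ = -6.0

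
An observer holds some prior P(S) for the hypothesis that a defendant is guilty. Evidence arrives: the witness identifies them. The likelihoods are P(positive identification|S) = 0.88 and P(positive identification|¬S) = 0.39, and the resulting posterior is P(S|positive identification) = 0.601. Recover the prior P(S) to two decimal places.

Bayes' rule in odds form gives O(S|E) = O(S)·[P(E|S)/P(E|¬S)], hence O(S) = O(S|E)/LR.
Posterior odds = 0.601/(1−0.601) = 1.5063. LR = 0.88/0.39 = 2.2564.
Prior odds = 1.5063/2.2564 = 0.6676, so P(S) = 0.6676/(1+0.6676) ≈ 0.40.

P(S) = 0.40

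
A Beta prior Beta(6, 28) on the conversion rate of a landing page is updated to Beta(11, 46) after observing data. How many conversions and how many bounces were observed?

5 conversions and 18 bounces

Beta is conjugate to the binomial likelihood: posterior = Beta(a+s, b+f).
Match parameters: s=11−6=5, f=46−28=18.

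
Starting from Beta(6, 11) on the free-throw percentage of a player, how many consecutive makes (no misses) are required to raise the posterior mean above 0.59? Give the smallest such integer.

k = 10

After k makes and 0 misses the posterior is Beta(6+k, 11), with mean (6+k)/(6+11+k).
Set (6+k)/(17+k) > 0.59 and solve: k > (0.59·17 − 6)/(1 − 0.59) = 9.829.
The smallest integer exceeding 9.829 is 10.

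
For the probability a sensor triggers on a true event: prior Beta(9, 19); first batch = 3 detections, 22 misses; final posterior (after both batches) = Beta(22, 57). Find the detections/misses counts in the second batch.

Because Beta–binomial updating is additive in the counts, the combined data contributed (α_post−α_prior, β_post−β_prior) successes and failures.
Total across both batches: 22−9=13 detections, 57−19=38 misses.
Subtract the first batch: 13−3=10 detections and 38−22=16 misses.

10 detections and 16 misses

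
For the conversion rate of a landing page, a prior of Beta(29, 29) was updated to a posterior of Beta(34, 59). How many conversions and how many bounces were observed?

5 conversions and 30 bounces

Beta is conjugate to the binomial likelihood: posterior = Beta(a+s, b+f).
So s = 34 − 29 = 5 and f = 59 − 29 = 30.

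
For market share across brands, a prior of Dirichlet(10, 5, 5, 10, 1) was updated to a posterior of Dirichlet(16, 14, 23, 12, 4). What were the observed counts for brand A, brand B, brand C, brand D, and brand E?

For a Dirichlet(α) prior with multinomial counts c, the posterior is Dirichlet(α + c) componentwise.
Counts are posterior − prior componentwise: 16−10=6, 14−5=9, 23−5=18, 12−10=2, 4−1=3.

counts (6, 9, 18, 2, 3)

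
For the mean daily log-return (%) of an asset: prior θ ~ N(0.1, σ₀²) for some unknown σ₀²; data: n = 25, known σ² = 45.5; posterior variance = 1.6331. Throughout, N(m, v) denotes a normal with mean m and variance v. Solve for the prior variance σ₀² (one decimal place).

For the Normal–Normal model with known σ², precisions add: τ_n = τ₀ + n/σ².
So 1/σ₀² = 1/1.6331 − 25/45.5 = 0.612332 − 0.549451 = 0.062881.
Hence σ₀² = 1/0.062881 ≈ 15.9.

σ₀² = 15.9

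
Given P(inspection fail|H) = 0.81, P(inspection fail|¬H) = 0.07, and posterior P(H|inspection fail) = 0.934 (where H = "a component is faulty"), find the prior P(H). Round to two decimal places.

P(H) = 0.55

Bayes' rule in odds form gives O(H|E) = O(H)·[P(E|H)/P(E|¬H)], hence O(H) = O(H|E)/LR.
Posterior odds = 0.934/(1−0.934) = 14.1515. LR = 0.81/0.07 = 11.5714.
Prior odds = 14.1515/11.5714 = 1.2230, so P(H) = 1.2230/(1+1.2230) ≈ 0.55.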